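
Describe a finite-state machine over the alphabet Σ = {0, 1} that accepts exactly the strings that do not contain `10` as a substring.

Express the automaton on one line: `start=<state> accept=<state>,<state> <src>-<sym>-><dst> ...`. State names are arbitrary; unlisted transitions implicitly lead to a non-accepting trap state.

start=q0 accept=q0,q1 q0-0->q0 q0-1->q1 q1-0->q2 q1-1->q1 q2-0->q2 q2-1->q2

Track partial matches of the forbidden pattern `10`. State q2 is a dead state reached once `10` has occurred; every other state accepts. q0 means no part of `10` is currently matched.
A 3-state machine:
        0   1  
>* q0   q0  q1 
 * q1   q2  q1 
   q2   q2  q2 
(> = start, * = accepting)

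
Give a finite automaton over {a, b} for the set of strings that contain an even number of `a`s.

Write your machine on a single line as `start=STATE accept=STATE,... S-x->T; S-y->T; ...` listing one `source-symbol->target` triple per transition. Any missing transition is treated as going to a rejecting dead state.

start=q0; accept=q0; q0-a->q1; q0-b->q0; q1-a->q0; q1-b->q1

Keep the running count of `a`s modulo 2: each `a` advances along the cycle q0 → q1 → q0 while other symbols loop. Accept at q0.
With 2 states:
        a   b  
>* q0   q1  q0 
   q1   q0  q1 
(> = start, * = accepting)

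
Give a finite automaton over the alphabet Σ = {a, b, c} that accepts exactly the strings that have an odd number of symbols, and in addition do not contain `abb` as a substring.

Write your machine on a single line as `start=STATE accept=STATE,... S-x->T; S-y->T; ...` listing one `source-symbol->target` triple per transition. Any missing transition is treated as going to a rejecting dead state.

start=s0; accept=s1,s2,s5; s0-a->s1; s0-b->s2; s0-c->s2; s1-a->s3; s1-b->s4; s1-c->s0; s2-a->s3; s2-b->s0; s2-c->s0; s3-a->s1; s3-b->s5; s3-c->s2; s4-a->s1; s4-b->s6; s4-c->s2; s5-a->s3; s5-b->s6; s5-c->s0; s6-a->s6; s6-b->s6; s6-c->s6

Build one automaton per condition and run them in lockstep. One (2 states) tracks the input length modulo 2; the other (4 states) tracks partial matches of the forbidden pattern `abb`. Each combined state is a pair, one component from each; accept when both components accept. Equivalent product states are then merged.
A 7-state machine:
        a   b   c  
>  s0   s1  s2  s2 
 * s1   s3  s4  s0 
 * s2   s3  s0  s0 
   s3   s1  s5  s2 
   s4   s1  s6  s2 
 * s5   s3  s6  s0 
   s6   s6  s6  s6 
(> = start, * = accepting)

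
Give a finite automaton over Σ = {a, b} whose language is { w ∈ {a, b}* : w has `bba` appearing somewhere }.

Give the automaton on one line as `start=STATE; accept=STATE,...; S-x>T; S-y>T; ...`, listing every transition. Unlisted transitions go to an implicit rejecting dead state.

States S0..S2 record the length of the longest prefix of `bba` that matches the current input suffix. Reaching S3 means `bba` has been seen, and we stay there forever. Accept from S3.
With 4 states:
        a   b  
>  S0   S0  S1 
   S1   S0  S2 
   S2   S3  S2 
 * S3   S3  S3 
(> = start, * = accepting)

start=S0; accept=S3; S0-a>S0; S0-b>S1; S1-a>S0; S1-b>S2; S2-a>S3; S2-b>S2; S3-a>S3; S3-b>S3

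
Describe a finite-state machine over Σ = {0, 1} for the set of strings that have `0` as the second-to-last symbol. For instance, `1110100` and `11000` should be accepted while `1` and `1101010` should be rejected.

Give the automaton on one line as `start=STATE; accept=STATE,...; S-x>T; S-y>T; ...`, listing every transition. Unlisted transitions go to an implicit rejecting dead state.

A DFA must remember the last 2 symbols (since which symbol is second-to-last isn't known until the input ends). Use one state per possible window of the last ≤2 symbols; accept from those whose window starts with `0`.
7 states suffice.
       0  1 
>  A   B  C 
   B   D  E 
   C   F  G 
 * D   D  E 
 * E   F  G 
   F   D  E 
   G   F  G 
(> = start, * = accepting)

start=A; accept=D,E; A-0>B; A-1>C; B-0>D; B-1>E; C-0>F; C-1>G; D-0>D; D-1>E; E-0>F; E-1>G; F-0>D; F-1>E; G-0>F; G-1>G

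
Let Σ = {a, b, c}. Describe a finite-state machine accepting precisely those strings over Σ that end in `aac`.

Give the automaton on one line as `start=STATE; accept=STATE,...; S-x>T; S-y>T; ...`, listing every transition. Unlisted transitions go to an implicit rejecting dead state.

Remember how much of `aac` the current input suffix matches. State q0 means no match yet; q1 means the last symbol is `a`; q2 means the last 2 symbols are `aa`; q3 means the last 3 symbols are `aac`. Only q3 accepts. On a mismatch, fall back to the longest proper suffix that is still a prefix of `aac`.
With 4 states:
        a   b   c  
>  q0   q1  q0  q0 
   q1   q2  q0  q0 
   q2   q2  q0  q3 
 * q3   q1  q0  q0 
(> = start, * = accepting)

start=q0; accept=q3; q0-a>q1; q0-b>q0; q0-c>q0; q1-a>q2; q1-b>q0; q1-c>q0; q2-a>q2; q2-b>q0; q2-c>q3; q3-a>q1; q3-b>q0; q3-c>q0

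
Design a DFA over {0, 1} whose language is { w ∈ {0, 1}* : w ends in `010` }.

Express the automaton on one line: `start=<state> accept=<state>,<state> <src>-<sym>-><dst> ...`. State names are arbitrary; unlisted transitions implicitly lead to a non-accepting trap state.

Let each state record the length of the longest suffix of the input read so far that is also a prefix of `010`. B means the last symbol is `0`; C means the last 2 symbols are `01`; D means the last 3 symbols are `010`. Accept only at D, where the string currently ends in `010`.
4 states suffice.
       0  1 
>  A   B  A 
   B   B  C 
   C   D  A 
 * D   B  C 
(> = start, * = accepting)

start=A accept=D A-0->B A-1->A B-0->B B-1->C C-0->D C-1->A D-0->B D-1->C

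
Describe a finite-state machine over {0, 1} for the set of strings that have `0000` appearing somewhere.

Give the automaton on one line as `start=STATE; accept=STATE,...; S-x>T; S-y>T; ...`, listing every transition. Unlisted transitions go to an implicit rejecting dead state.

States q0..q3 record the length of the longest prefix of `0000` that matches the current input suffix. Reaching q4 means `0000` has been seen, and we stay there forever. Accept from q4.
        0   1  
>  q0   q1  q0 
   q1   q2  q0 
   q2   q3  q0 
   q3   q4  q0 
 * q4   q4  q4 
(> = start, * = accepting)

start=q0; accept=q4; q0-0>q1; q0-1>q0; q1-0>q2; q1-1>q0; q2-0>q3; q2-1>q0; q3-0>q4; q3-1>q0; q4-0>q4; q4-1>q4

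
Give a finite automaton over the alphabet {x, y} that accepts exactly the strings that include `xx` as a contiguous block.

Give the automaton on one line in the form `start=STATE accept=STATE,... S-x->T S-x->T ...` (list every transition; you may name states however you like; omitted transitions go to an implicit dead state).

Track how much of `xx` has been matched so far: state q0 is no progress, q2 is the absorbing accept state reached once `xx` has occurred. Intermediate states record partial matches; on a mismatch, fall back to the longest reusable overlap.
3 states suffice.
        x   y  
>  q0   q1  q0 
   q1   q2  q0 
 * q2   q2  q2 
(> = start, * = accepting)

start=q0 accept=q2 q0-x->q1 q0-y->q0 q1-x->q2 q1-y->q0 q2-x->q2 q2-y->q2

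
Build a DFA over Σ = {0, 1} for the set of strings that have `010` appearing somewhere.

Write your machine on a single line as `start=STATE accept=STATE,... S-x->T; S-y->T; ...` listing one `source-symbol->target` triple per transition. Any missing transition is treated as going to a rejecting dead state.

States S0..S2 record the length of the longest prefix of `010` that matches the current input suffix. Reaching S3 means `010` has been seen, and we stay there forever. Accept from S3.
        0   1  
>  S0   S1  S0 
   S1   S1  S2 
   S2   S3  S0 
 * S3   S3  S3 
(> = start, * = accepting)

start=S0; accept=S3; S0-0->S1; S0-1->S0; S1-0->S1; S1-1->S2; S2-0->S3; S2-1->S0; S3-0->S3; S3-1->S3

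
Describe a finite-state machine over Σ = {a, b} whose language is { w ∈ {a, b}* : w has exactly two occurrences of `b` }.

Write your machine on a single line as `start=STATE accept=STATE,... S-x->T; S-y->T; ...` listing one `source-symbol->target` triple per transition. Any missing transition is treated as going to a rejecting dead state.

Only the number of `b`s matters, and only up to 3. Make a chain q0 → q1 → q2 → q3 advanced by each `b` (with q3 absorbing); every other symbol self-loops. The accepting set is {q2}.
With 4 states:
        a   b  
>  q0   q0  q1 
   q1   q1  q2 
 * q2   q2  q3 
   q3   q3  q3 
(> = start, * = accepting)

start=q0; accept=q2; q0-a->q0; q0-b->q1; q1-a->q1; q1-b->q2; q2-a->q2; q2-b->q3; q3-a->q3; q3-b->q3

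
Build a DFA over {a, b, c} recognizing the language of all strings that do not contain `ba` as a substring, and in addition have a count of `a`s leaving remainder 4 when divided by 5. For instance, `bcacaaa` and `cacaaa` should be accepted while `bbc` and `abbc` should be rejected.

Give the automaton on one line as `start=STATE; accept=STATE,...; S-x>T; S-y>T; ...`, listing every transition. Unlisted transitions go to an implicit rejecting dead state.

start=q0; accept=q8,q10; q0-a>q1; q0-b>q2; q0-c>q0; q1-a>q3; q1-b>q4; q1-c>q1; q2-a>q5; q2-b>q2; q2-c>q0; q3-a>q6; q3-b>q7; q3-c>q3; q4-a>q5; q4-b>q4; q4-c>q1; q5-a>q5; q5-b>q5; q5-c>q5; q6-a>q8; q6-b>q9; q6-c>q6; q7-a>q5; q7-b>q7; q7-c>q3; q8-a>q0; q8-b>q10; q8-c>q8; q9-a>q5; q9-b>q9; q9-c>q6; q10-a>q5; q10-b>q10; q10-c>q8

Handle the two conditions separately and then intersect. The first has 3 states tracking partial matches of the forbidden pattern `ba`; the second has 5 states tracking the count of `a`s modulo 5. A product state is a pair (one from each), accepting exactly when both do. After merging equivalent states the machine shrinks.
With 11 states:
          a    b    c  
>  q0     q1   q2   q0 
   q1     q3   q4   q1 
   q2     q5   q2   q0 
   q3     q6   q7   q3 
   q4     q5   q4   q1 
   q5     q5   q5   q5 
   q6     q8   q9   q6 
   q7     q5   q7   q3 
 * q8     q0  q10   q8 
   q9     q5   q9   q6 
 * q10    q5  q10   q8 
(> = start, * = accepting)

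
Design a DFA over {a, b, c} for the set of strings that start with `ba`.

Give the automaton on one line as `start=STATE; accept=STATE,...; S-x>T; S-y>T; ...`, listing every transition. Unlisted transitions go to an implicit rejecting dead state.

Walk along `ba` while the input agrees: from s0 take `b` to s1, and so on. Any deviation drops to the rejecting sink s3. Once s2 is reached the prefix is confirmed and every continuation is accepted.
4 states suffice.
        a   b   c  
>  s0   s3  s1  s3 
   s1   s2  s3  s3 
 * s2   s2  s2  s2 
   s3   s3  s3  s3 
(> = start, * = accepting)

start=s0; accept=s2; s0-a>s3; s0-b>s1; s0-c>s3; s1-a>s2; s1-b>s3; s1-c>s3; s2-a>s2; s2-b>s2; s2-c>s2; s3-a>s3; s3-b>s3; s3-c>s3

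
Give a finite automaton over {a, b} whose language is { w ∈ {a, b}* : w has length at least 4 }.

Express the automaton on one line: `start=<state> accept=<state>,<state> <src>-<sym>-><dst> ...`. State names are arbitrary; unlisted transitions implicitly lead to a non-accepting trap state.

start=s0 accept=s4,s5 s0-a->s1 s0-b->s1 s1-a->s2 s1-b->s2 s2-a->s3 s2-b->s3 s3-a->s4 s3-b->s4 s4-a->s5 s4-b->s5 s5-a->s5 s5-b->s5

Count input length up to 5: every symbol moves from s0 toward s5, which means 'more than 4' and absorbs. Accept from {s4, s5}.
A 6-state machine:
        a   b  
>  s0   s1  s1 
   s1   s2  s2 
   s2   s3  s3 
   s3   s4  s4 
 * s4   s5  s5 
 * s5   s5  s5 
(> = start, * = accepting)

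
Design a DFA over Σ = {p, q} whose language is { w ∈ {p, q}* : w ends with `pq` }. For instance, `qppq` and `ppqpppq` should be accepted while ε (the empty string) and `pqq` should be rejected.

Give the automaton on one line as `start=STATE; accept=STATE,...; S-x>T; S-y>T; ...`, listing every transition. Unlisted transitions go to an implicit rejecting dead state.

start=A; accept=C; A-p>B; A-q>A; B-p>B; B-q>C; C-p>B; C-q>A

Let each state record the length of the longest suffix of the input read so far that is also a prefix of `pq`. B means the last symbol is `p`; C means the last 2 symbols are `pq`. Accept only at C, where the string currently ends in `pq`.
A 3-state machine:
       p  q 
>  A   B  A 
   B   B  C 
 * C   B  A 
(> = start, * = accepting)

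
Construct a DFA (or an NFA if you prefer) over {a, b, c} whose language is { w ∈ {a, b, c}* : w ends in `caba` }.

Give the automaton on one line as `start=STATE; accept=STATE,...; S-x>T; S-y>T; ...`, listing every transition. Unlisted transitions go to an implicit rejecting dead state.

start=q0; accept=q4; q0-a>q0; q0-b>q0; q0-c>q1; q1-a>q2; q1-b>q0; q1-c>q1; q2-a>q0; q2-b>q3; q2-c>q1; q3-a>q4; q3-b>q0; q3-c>q1; q4-a>q0; q4-b>q0; q4-c>q1

Remember how much of `caba` the current input suffix matches. State q0 means no match yet; q1 means the last symbol is `c`; q2 means the last 2 symbols are `ca`; q3 means the last 3 symbols are `cab`; q4 means the last 4 symbols are `caba`. Only q4 accepts. On a mismatch, fall back to the longest proper suffix that is still a prefix of `caba`.
        a   b   c  
>  q0   q0  q0  q1 
   q1   q2  q0  q1 
   q2   q0  q3  q1 
   q3   q4  q0  q1 
 * q4   q0  q0  q1 
(> = start, * = accepting)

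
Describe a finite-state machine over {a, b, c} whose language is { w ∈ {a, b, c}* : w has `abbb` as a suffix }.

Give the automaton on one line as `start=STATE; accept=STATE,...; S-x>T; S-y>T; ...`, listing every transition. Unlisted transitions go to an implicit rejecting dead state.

start=q0; accept=q4; q0-a>q1; q0-b>q0; q0-c>q0; q1-a>q1; q1-b>q2; q1-c>q0; q2-a>q1; q2-b>q3; q2-c>q0; q3-a>q1; q3-b>q4; q3-c>q0; q4-a>q1; q4-b>q0; q4-c>q0

Remember how much of `abbb` the current input suffix matches. State q0 means no match yet; q1 means the last symbol is `a`; q2 means the last 2 symbols are `ab`; q3 means the last 3 symbols are `abb`; q4 means the last 4 symbols are `abbb`. Only q4 accepts. On a mismatch, fall back to the longest proper suffix that is still a prefix of `abbb`.
        a   b   c  
>  q0   q1  q0  q0 
   q1   q1  q2  q0 
   q2   q1  q3  q0 
   q3   q1  q4  q0 
 * q4   q1  q0  q0 
(> = start, * = accepting)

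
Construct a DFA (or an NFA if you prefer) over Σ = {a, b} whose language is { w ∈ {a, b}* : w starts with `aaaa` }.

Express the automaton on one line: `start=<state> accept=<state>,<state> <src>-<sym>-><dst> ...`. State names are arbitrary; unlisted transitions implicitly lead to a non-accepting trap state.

start=q0 accept=q4 q0-a->q1 q0-b->q5 q1-a->q2 q1-b->q5 q2-a->q3 q2-b->q5 q3-a->q4 q3-b->q5 q4-a->q4 q4-b->q4 q5-a->q5 q5-b->q5

Walk along `aaaa` while the input agrees: from q0 take `a` to q1, and so on. Any deviation drops to the rejecting sink q5. Once q4 is reached the prefix is confirmed and every continuation is accepted.
With 6 states:
        a   b  
>  q0   q1  q5 
   q1   q2  q5 
   q2   q3  q5 
   q3   q4  q5 
 * q4   q4  q4 
   q5   q5  q5 
(> = start, * = accepting)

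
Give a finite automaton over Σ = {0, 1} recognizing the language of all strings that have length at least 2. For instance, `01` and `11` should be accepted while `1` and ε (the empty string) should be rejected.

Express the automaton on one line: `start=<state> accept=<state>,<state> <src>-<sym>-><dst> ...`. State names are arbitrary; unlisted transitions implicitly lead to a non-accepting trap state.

start=q0 accept=q2,q3 q0-0->q1 q0-1->q1 q1-0->q2 q1-1->q2 q2-0->q3 q2-1->q3 q3-0->q3 q3-1->q3

We only need to distinguish lengths 0, 1, …, 2, and '>2'. Chain q0 → q1 → q2 → q3 on every symbol, with q3 looping. Accepting states: {q2, q3}.
        0   1  
>  q0   q1  q1 
   q1   q2  q2 
 * q2   q3  q3 
 * q3   q3  q3 
(> = start, * = accepting)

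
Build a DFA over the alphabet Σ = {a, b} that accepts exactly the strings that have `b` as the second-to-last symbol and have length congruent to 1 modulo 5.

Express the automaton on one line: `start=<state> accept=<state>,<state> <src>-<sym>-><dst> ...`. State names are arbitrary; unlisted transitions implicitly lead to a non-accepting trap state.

Handle the two conditions separately and then intersect. One (7 states) tracks the last 2 symbols read; the other (5 states) tracks the input length modulo 5. Each combined state is a pair, one component from each; accept when both components accept. Equivalent product states are then merged.
With 7 states:
        a   b  
>  q0   q1  q1 
   q1   q2  q2 
   q2   q3  q3 
   q3   q4  q4 
   q4   q0  q5 
   q5   q6  q6 
 * q6   q2  q2 
(> = start, * = accepting)

start=q0 accept=q6 q0-a->q1 q0-b->q1 q1-a->q2 q1-b->q2 q2-a->q3 q2-b->q3 q3-a->q4 q3-b->q4 q4-a->q0 q4-b->q5 q5-a->q6 q5-b->q6 q6-a->q2 q6-b->q2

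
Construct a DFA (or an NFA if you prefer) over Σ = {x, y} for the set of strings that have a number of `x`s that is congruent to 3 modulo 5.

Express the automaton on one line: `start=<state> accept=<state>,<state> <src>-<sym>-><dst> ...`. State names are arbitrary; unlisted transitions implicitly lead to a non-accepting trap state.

The only thing that matters is how many `x`s have appeared, reduced mod 5. Use one state per residue: s0 for 0, …, s4 for 4. Reading `x` moves to the next residue; anything else stays put. s3 is accepting.
        x   y  
>  s0   s1  s0 
   s1   s2  s1 
   s2   s3  s2 
 * s3   s4  s3 
   s4   s0  s4 
(> = start, * = accepting)

start=s0 accept=s3 s0-x->s1 s0-y->s0 s1-x->s2 s1-y->s1 s2-x->s3 s2-y->s2 s3-x->s4 s3-y->s3 s4-x->s0 s4-y->s4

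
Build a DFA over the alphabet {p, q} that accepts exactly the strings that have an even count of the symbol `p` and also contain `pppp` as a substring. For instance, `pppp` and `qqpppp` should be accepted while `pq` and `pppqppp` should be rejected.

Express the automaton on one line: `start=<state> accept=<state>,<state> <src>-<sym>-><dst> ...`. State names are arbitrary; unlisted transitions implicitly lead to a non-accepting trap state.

start=s0 accept=s6 s0-p->s1 s0-q->s0 s1-p->s2 s1-q->s3 s2-p->s4 s2-q->s0 s3-p->s5 s3-q->s3 s4-p->s6 s4-q->s3 s5-p->s7 s5-q->s0 s6-p->s8 s6-q->s6 s7-p->s9 s7-q->s3 s8-p->s6 s8-q->s8 s9-p->s8 s9-q->s0

Build one automaton per condition and run them in lockstep. The first has 2 states tracking the count of `p`s modulo 2; the second has 5 states tracking whether and how much of `pppp` has been seen. A product state is a pair (one from each), accepting exactly when both do.
A 10-state machine:
        p   q  
>  s0   s1  s0 
   s1   s2  s3 
   s2   s4  s0 
   s3   s5  s3 
   s4   s6  s3 
   s5   s7  s0 
 * s6   s8  s6 
   s7   s9  s3 
   s8   s6  s8 
   s9   s8  s0 
(> = start, * = accepting)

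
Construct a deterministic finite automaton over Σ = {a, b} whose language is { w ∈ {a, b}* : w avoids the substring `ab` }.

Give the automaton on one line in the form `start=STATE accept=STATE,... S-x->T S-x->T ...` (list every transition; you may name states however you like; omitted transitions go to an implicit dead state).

start=q0 accept=q0,q1 q0-a->q1 q0-b->q0 q1-a->q1 q1-b->q2 q2-a->q2 q2-b->q2

This is the complement of 'contains `ab`'. Use the same substring-matching states — q0 through q2 holding how much of `ab` has just been matched — but flip the accepting set: everything except the trap q2 accepts.
        a   b  
>* q0   q1  q0 
 * q1   q1  q2 
   q2   q2  q2 
(> = start, * = accepting)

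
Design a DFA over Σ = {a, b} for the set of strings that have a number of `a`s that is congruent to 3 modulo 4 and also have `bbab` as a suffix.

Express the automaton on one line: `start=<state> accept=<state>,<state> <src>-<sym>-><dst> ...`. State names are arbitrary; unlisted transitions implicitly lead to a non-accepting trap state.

Run two small machines in parallel and take their product. The first has 4 states tracking the count of `a`s modulo 4; the second has 5 states tracking how much of the suffix `bbab` has currently been matched. A product state is a pair (one from each), accepting exactly when both do. Minimizing collapses redundant product states.
8 states suffice.
        a   b  
>  S0   S1  S0 
   S1   S2  S1 
   S2   S3  S4 
   S3   S0  S3 
   S4   S3  S5 
   S5   S6  S5 
   S6   S0  S7 
 * S7   S0  S3 
(> = start, * = accepting)

start=S0 accept=S7 S0-a->S1 S0-b->S0 S1-a->S2 S1-b->S1 S2-a->S3 S2-b->S4 S3-a->S0 S3-b->S3 S4-a->S3 S4-b->S5 S5-a->S6 S5-b->S5 S6-a->S0 S6-b->S7 S7-a->S0 S7-b->S3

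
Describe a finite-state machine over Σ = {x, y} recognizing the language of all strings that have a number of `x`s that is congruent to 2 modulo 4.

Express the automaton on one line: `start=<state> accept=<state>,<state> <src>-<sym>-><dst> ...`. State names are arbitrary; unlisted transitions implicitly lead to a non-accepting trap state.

start=A accept=C A-x->B A-y->A B-x->C B-y->B C-x->D C-y->C D-x->A D-y->D

The only thing that matters is how many `x`s have appeared, reduced mod 4. Use one state per residue: A for 0, …, D for 3. Reading `x` moves to the next residue; anything else stays put. C is accepting.
       x  y 
>  A   B  A 
   B   C  B 
 * C   D  C 
   D   A  D 
(> = start, * = accepting)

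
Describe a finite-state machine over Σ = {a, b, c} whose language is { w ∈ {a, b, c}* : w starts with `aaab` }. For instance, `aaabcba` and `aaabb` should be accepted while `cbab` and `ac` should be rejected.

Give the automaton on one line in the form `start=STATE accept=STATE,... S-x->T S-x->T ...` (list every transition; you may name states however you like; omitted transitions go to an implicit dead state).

start=s0 accept=s4 s0-a->s1 s0-b->s5 s0-c->s5 s1-a->s2 s1-b->s5 s1-c->s5 s2-a->s3 s2-b->s5 s2-c->s5 s3-a->s5 s3-b->s4 s3-c->s5 s4-a->s4 s4-b->s4 s4-c->s4 s5-a->s5 s5-b->s5 s5-c->s5

Check the first 4 symbols one by one: s0 through s3 record how many have matched `aaab` so far; any wrong symbol goes to the dead state s5. After all 4 match we enter the accepting sink s4.
        a   b   c  
>  s0   s1  s5  s5 
   s1   s2  s5  s5 
   s2   s3  s5  s5 
   s3   s5  s4  s5 
 * s4   s4  s4  s4 
   s5   s5  s5  s5 
(> = start, * = accepting)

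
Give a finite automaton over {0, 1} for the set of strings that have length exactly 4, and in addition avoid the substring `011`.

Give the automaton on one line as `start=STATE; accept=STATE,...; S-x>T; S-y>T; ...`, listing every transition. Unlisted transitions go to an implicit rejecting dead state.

Build one automaton per condition and run them in lockstep. One (6 states) tracks the input length, saturating at 5; the other (4 states) tracks partial matches of the forbidden pattern `011`. Each combined state is a pair, one component from each; accept when both components accept. Equivalent product states are then merged.
A 10-state machine:
       0  1 
>  A   B  C 
   B   D  E 
   C   D  F 
   D   G  H 
   E   G  I 
   F   G  G 
   G   J  J 
   H   J  I 
   I   I  I 
 * J   I  I 
(> = start, * = accepting)

start=A; accept=J; A-0>B; A-1>C; B-0>D; B-1>E; C-0>D; C-1>F; D-0>G; D-1>H; E-0>G; E-1>I; F-0>G; F-1>G; G-0>J; G-1>J; H-0>J; H-1>I; I-0>I; I-1>I; J-0>I; J-1>I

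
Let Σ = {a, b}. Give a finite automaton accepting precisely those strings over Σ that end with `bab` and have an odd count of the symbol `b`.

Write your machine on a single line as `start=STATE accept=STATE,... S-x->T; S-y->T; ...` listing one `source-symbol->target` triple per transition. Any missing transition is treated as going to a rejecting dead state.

Build one automaton per condition and run them in lockstep. One (4 states) tracks how much of the suffix `bab` has currently been matched; the other (2 states) tracks the count of `b`s modulo 2. Each combined state is a pair, one component from each; accept when both components accept.
        a   b  
>  S0   S0  S1 
   S1   S2  S3 
   S2   S4  S5 
   S3   S6  S1 
   S4   S4  S3 
   S5   S6  S1 
   S6   S0  S7 
 * S7   S2  S3 
(> = start, * = accepting)

start=S0; accept=S7; S0-a->S0; S0-b->S1; S1-a->S2; S1-b->S3; S2-a->S4; S2-b->S5; S3-a->S6; S3-b->S1; S4-a->S4; S4-b->S3; S5-a->S6; S5-b->S1; S6-a->S0; S6-b->S7; S7-a->S2; S7-b->S3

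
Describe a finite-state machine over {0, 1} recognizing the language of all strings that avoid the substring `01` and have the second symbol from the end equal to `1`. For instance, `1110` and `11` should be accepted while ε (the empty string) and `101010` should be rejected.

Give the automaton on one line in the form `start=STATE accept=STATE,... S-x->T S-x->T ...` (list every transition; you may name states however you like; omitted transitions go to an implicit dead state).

Run two small machines in parallel and take their product. The first has 3 states tracking partial matches of the forbidden pattern `01`; the second has 7 states tracking the last 2 symbols read. A product state is a pair (one from each), accepting exactly when both do. Minimizing collapses redundant product states.
With 5 states:
       0  1 
>  A   B  C 
   B   B  B 
   C   D  E 
 * D   B  B 
 * E   D  E 
(> = start, * = accepting)

start=A accept=D,E A-0->B A-1->C B-0->B B-1->B C-0->D C-1->E D-0->B D-1->B E-0->D E-1->E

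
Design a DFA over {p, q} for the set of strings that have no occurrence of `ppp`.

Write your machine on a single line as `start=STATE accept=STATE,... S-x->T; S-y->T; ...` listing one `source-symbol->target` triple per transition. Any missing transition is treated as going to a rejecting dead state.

Track partial matches of the forbidden pattern `ppp`. State S3 is a dead state reached once `ppp` has occurred; every other state accepts. S0 means no part of `ppp` is currently matched.
A 4-state machine:
        p   q  
>* S0   S1  S0 
 * S1   S2  S0 
 * S2   S3  S0 
   S3   S3  S3 
(> = start, * = accepting)

start=S0; accept=S0,S1,S2; S0-p->S1; S0-q->S0; S1-p->S2; S1-q->S0; S2-p->S3; S2-q->S0; S3-p->S3; S3-q->S3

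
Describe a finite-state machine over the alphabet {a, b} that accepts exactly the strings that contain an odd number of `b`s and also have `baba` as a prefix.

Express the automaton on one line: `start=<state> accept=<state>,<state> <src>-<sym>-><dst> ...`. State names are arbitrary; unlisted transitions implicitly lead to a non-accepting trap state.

Run two small machines in parallel and take their product. One (2 states) tracks the count of `b`s modulo 2; the other (6 states) tracks whether the input so far still matches the prefix `baba`. Each combined state is a pair, one component from each; accept when both components accept. After merging equivalent states the machine shrinks.
7 states suffice.
        a   b  
>  s0   s1  s2 
   s1   s1  s1 
   s2   s3  s1 
   s3   s1  s4 
   s4   s5  s1 
   s5   s5  s6 
 * s6   s6  s5 
(> = start, * = accepting)

start=s0 accept=s6 s0-a->s1 s0-b->s2 s1-a->s1 s1-b->s1 s2-a->s3 s2-b->s1 s3-a->s1 s3-b->s4 s4-a->s5 s4-b->s1 s5-a->s5 s5-b->s6 s6-a->s6 s6-b->s5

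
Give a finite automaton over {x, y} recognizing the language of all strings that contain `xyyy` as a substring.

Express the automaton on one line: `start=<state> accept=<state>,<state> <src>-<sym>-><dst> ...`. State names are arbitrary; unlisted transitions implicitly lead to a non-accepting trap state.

start=q0 accept=q4 q0-x->q1 q0-y->q0 q1-x->q1 q1-y->q2 q2-x->q1 q2-y->q3 q3-x->q1 q3-y->q4 q4-x->q4 q4-y->q4

States q0..q3 record the length of the longest prefix of `xyyy` that matches the current input suffix. Reaching q4 means `xyyy` has been seen, and we stay there forever. Accept from q4.
A 5-state machine:
        x   y  
>  q0   q1  q0 
   q1   q1  q2 
   q2   q1  q3 
   q3   q1  q4 
 * q4   q4  q4 
(> = start, * = accepting)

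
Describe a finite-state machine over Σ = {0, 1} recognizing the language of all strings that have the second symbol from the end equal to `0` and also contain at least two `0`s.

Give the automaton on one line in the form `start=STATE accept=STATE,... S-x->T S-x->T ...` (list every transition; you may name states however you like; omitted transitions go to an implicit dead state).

start=s0 accept=s3,s7,s8,s11 s0-0->s1 s0-1->s2 s1-0->s3 s1-1->s4 s2-0->s5 s2-1->s6 s3-0->s7 s3-1->s8 s4-0->s9 s4-1->s10 s5-0->s3 s5-1->s4 s6-0->s5 s6-1->s6 s7-0->s7 s7-1->s11 s8-0->s12 s8-1->s13 s9-0->s7 s9-1->s8 s10-0->s9 s10-1->s10 s11-0->s12 s11-1->s14 s12-0->s7 s12-1->s11 s13-0->s12 s13-1->s13 s14-0->s12 s14-1->s14

Handle the two conditions separately and then intersect. One (7 states) tracks the last 2 symbols read; the other (4 states) tracks the count of `0`s, saturating at 3. Each combined state is a pair, one component from each; accept when both components accept.
With 15 states:
          0    1  
>  s0     s1   s2 
   s1     s3   s4 
   s2     s5   s6 
 * s3     s7   s8 
   s4     s9  s10 
   s5     s3   s4 
   s6     s5   s6 
 * s7     s7  s11 
 * s8    s12  s13 
   s9     s7   s8 
   s10    s9  s10 
 * s11   s12  s14 
   s12    s7  s11 
   s13   s12  s13 
   s14   s12  s14 
(> = start, * = accepting)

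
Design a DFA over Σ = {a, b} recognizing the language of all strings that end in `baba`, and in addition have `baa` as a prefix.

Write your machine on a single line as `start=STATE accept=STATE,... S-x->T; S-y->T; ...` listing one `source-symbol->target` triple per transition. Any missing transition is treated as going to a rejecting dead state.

start=S0; accept=S8; S0-a->S1; S0-b->S2; S1-a->S1; S1-b->S1; S2-a->S3; S2-b->S1; S3-a->S4; S3-b->S1; S4-a->S4; S4-b->S5; S5-a->S6; S5-b->S5; S6-a->S4; S6-b->S7; S7-a->S8; S7-b->S5; S8-a->S4; S8-b->S7

Build one automaton per condition and run them in lockstep. One (5 states) tracks how much of the suffix `baba` has currently been matched; the other (5 states) tracks whether the input so far still matches the prefix `baa`. Each combined state is a pair, one component from each; accept when both components accept. Minimizing collapses redundant product states.
        a   b  
>  S0   S1  S2 
   S1   S1  S1 
   S2   S3  S1 
   S3   S4  S1 
   S4   S4  S5 
   S5   S6  S5 
   S6   S4  S7 
   S7   S8  S5 
 * S8   S4  S7 
(> = start, * = accepting)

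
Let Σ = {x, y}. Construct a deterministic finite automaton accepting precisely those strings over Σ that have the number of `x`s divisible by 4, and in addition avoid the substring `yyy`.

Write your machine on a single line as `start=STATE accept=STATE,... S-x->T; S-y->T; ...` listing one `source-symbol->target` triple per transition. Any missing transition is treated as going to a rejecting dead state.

start=S0; accept=S0,S2,S5; S0-x->S1; S0-y->S2; S1-x->S3; S1-y->S4; S2-x->S1; S2-y->S5; S3-x->S6; S3-y->S7; S4-x->S3; S4-y->S8; S5-x->S1; S5-y->S9; S6-x->S0; S6-y->S10; S7-x->S6; S7-y->S11; S8-x->S3; S8-y->S9; S9-x->S9; S9-y->S9; S10-x->S0; S10-y->S12; S11-x->S6; S11-y->S9; S12-x->S0; S12-y->S9

Run two small machines in parallel and take their product. The first has 4 states tracking the count of `x`s modulo 4; the second has 4 states tracking partial matches of the forbidden pattern `yyy`. A product state is a pair (one from each), accepting exactly when both do. Equivalent product states are then merged.
13 states suffice.
          x    y  
>* S0     S1   S2 
   S1     S3   S4 
 * S2     S1   S5 
   S3     S6   S7 
   S4     S3   S8 
 * S5     S1   S9 
   S6     S0  S10 
   S7     S6  S11 
   S8     S3   S9 
   S9     S9   S9 
   S10    S0  S12 
   S11    S6   S9 
   S12    S0   S9 
(> = start, * = accepting)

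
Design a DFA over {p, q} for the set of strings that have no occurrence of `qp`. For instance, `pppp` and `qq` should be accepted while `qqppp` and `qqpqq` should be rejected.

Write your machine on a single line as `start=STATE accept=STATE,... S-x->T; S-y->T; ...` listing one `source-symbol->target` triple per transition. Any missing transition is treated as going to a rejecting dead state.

Track partial matches of the forbidden pattern `qp`. State C is a dead state reached once `qp` has occurred; every other state accepts. A means no part of `qp` is currently matched.
3 states suffice.
       p  q 
>* A   A  B 
 * B   C  B 
   C   C  C 
(> = start, * = accepting)

start=A; accept=A,B; A-p->A; A-q->B; B-p->C; B-q->B; C-p->C; C-q->C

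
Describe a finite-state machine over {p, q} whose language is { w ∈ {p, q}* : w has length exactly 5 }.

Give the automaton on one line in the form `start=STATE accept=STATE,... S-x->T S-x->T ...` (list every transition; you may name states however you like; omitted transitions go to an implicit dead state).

We only need to distinguish lengths 0, 1, …, 5, and '>5'. Chain A → B → C → D → E → F → G on every symbol, with G looping. Accepting states: {F}.
With 7 states:
       p  q 
>  A   B  B 
   B   C  C 
   C   D  D 
   D   E  E 
   E   F  F 
 * F   G  G 
   G   G  G 
(> = start, * = accepting)

start=A accept=F A-p->B A-q->B B-p->C B-q->C C-p->D C-q->D D-p->E D-q->E E-p->F E-q->F F-p->G F-q->G G-p->G G-q->G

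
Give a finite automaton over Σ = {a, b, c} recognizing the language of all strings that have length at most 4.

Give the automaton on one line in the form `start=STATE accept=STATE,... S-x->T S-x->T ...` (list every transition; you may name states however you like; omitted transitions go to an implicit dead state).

start=q0 accept=q0,q1,q2,q3,q4 q0-a->q1 q0-b->q1 q0-c->q1 q1-a->q2 q1-b->q2 q1-c->q2 q2-a->q3 q2-b->q3 q2-c->q3 q3-a->q4 q3-b->q4 q3-c->q4 q4-a->q5 q4-b->q5 q4-c->q5 q5-a->q5 q5-b->q5 q5-c->q5

Count input length up to 5: every symbol moves from q0 toward q5, which means 'more than 4' and absorbs. Accept from {q0, q1, q2, q3, q4}.
A 6-state machine:
        a   b   c  
>* q0   q1  q1  q1 
 * q1   q2  q2  q2 
 * q2   q3  q3  q3 
 * q3   q4  q4  q4 
 * q4   q5  q5  q5 
   q5   q5  q5  q5 
(> = start, * = accepting)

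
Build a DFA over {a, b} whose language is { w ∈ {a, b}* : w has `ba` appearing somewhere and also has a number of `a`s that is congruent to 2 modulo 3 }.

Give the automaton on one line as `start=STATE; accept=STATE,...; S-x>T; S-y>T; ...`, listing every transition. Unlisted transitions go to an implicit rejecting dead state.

Handle the two conditions separately and then intersect. One (3 states) tracks whether and how much of `ba` has been seen; the other (3 states) tracks the count of `a`s modulo 3. Each combined state is a pair, one component from each; accept when both components accept.
9 states suffice.
        a   b  
>  q0   q1  q2 
   q1   q3  q4 
   q2   q5  q2 
   q3   q0  q6 
   q4   q7  q4 
   q5   q7  q5 
   q6   q8  q6 
 * q7   q8  q7 
   q8   q5  q8 
(> = start, * = accepting)

start=q0; accept=q7; q0-a>q1; q0-b>q2; q1-a>q3; q1-b>q4; q2-a>q5; q2-b>q2; q3-a>q0; q3-b>q6; q4-a>q7; q4-b>q4; q5-a>q7; q5-b>q5; q6-a>q8; q6-b>q6; q7-a>q8; q7-b>q7; q8-a>q5; q8-b>q8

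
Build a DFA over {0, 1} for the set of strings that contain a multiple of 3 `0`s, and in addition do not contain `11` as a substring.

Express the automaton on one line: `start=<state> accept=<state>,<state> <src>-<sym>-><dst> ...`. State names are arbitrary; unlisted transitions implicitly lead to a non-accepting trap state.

start=A accept=A,C A-0->B A-1->C B-0->D B-1->E C-0->B C-1->F D-0->A D-1->G E-0->D E-1->H F-0->H F-1->F G-0->A G-1->I H-0->I H-1->H I-0->F I-1->I

Build one automaton per condition and run them in lockstep. One (3 states) tracks the count of `0`s modulo 3; the other (3 states) tracks partial matches of the forbidden pattern `11`. Each combined state is a pair, one component from each; accept when both components accept.
A 9-state machine:
       0  1 
>* A   B  C 
   B   D  E 
 * C   B  F 
   D   A  G 
   E   D  H 
   F   H  F 
   G   A  I 
   H   I  H 
   I   F  I 
(> = start, * = accepting)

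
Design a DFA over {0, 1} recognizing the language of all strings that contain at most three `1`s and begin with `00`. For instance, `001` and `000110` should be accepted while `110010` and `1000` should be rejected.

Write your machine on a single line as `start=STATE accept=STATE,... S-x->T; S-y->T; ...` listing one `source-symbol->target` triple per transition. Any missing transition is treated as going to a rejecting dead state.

start=q0; accept=q3,q4,q5,q6; q0-0->q1; q0-1->q2; q1-0->q3; q1-1->q2; q2-0->q2; q2-1->q2; q3-0->q3; q3-1->q4; q4-0->q4; q4-1->q5; q5-0->q5; q5-1->q6; q6-0->q6; q6-1->q2

Run two small machines in parallel and take their product. The first has 5 states tracking the count of `1`s, saturating at 4; the second has 4 states tracking whether the input so far still matches the prefix `00`. A product state is a pair (one from each), accepting exactly when both do. After merging equivalent states the machine shrinks.
        0   1  
>  q0   q1  q2 
   q1   q3  q2 
   q2   q2  q2 
 * q3   q3  q4 
 * q4   q4  q5 
 * q5   q5  q6 
 * q6   q6  q2 
(> = start, * = accepting)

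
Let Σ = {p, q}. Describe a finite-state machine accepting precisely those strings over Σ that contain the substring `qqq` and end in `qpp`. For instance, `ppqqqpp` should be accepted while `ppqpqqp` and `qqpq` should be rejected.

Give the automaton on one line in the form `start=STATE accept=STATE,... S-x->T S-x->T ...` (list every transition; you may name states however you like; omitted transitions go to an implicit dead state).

start=A accept=F A-p->A A-q->B B-p->A B-q->C C-p->A C-q->D D-p->E D-q->D E-p->F E-q->D F-p->G F-q->D G-p->G G-q->D

Run two small machines in parallel and take their product. The first has 4 states tracking whether and how much of `qqq` has been seen; the second has 4 states tracking how much of the suffix `qpp` has currently been matched. A product state is a pair (one from each), accepting exactly when both do. After merging equivalent states the machine shrinks.
       p  q 
>  A   A  B 
   B   A  C 
   C   A  D 
   D   E  D 
   E   F  D 
 * F   G  D 
   G   G  D 
(> = start, * = accepting)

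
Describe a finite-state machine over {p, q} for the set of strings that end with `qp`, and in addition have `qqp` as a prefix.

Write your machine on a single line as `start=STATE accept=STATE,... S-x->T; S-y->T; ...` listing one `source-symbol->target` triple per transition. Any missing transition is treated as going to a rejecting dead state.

start=S0; accept=S6; S0-p->S1; S0-q->S2; S1-p->S1; S1-q->S3; S2-p->S4; S2-q->S5; S3-p->S4; S3-q->S3; S4-p->S1; S4-q->S3; S5-p->S6; S5-q->S3; S6-p->S7; S6-q->S8; S7-p->S7; S7-q->S8; S8-p->S6; S8-q->S8

Run two small machines in parallel and take their product. One (3 states) tracks how much of the suffix `qp` has currently been matched; the other (5 states) tracks whether the input so far still matches the prefix `qqp`. Each combined state is a pair, one component from each; accept when both components accept.
With 9 states:
        p   q  
>  S0   S1  S2 
   S1   S1  S3 
   S2   S4  S5 
   S3   S4  S3 
   S4   S1  S3 
   S5   S6  S3 
 * S6   S7  S8 
   S7   S7  S8 
   S8   S6  S8 
(> = start, * = accepting)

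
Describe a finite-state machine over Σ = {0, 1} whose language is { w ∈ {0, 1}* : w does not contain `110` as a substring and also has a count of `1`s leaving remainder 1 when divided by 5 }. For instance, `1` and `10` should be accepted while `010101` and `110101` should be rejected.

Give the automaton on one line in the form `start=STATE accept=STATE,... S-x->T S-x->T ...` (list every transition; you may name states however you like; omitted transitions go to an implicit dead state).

start=q0 accept=q1,q2,q12 q0-0->q0 q0-1->q1 q1-0->q2 q1-1->q3 q2-0->q2 q2-1->q4 q3-0->q5 q3-1->q6 q4-0->q7 q4-1->q6 q5-0->q5 q5-1->q5 q6-0->q5 q6-1->q8 q7-0->q7 q7-1->q9 q8-0->q5 q8-1->q10 q9-0->q11 q9-1->q8 q10-0->q5 q10-1->q12 q11-0->q11 q11-1->q13 q12-0->q5 q12-1->q3 q13-0->q14 q13-1->q10 q14-0->q14 q14-1->q15 q15-0->q0 q15-1->q12

Build one automaton per condition and run them in lockstep. The first has 4 states tracking partial matches of the forbidden pattern `110`; the second has 5 states tracking the count of `1`s modulo 5. A product state is a pair (one from each), accepting exactly when both do. Equivalent product states are then merged.
With 16 states:
          0    1  
>  q0     q0   q1 
 * q1     q2   q3 
 * q2     q2   q4 
   q3     q5   q6 
   q4     q7   q6 
   q5     q5   q5 
   q6     q5   q8 
   q7     q7   q9 
   q8     q5  q10 
   q9    q11   q8 
   q10    q5  q12 
   q11   q11  q13 
 * q12    q5   q3 
   q13   q14  q10 
   q14   q14  q15 
   q15    q0  q12 
(> = start, * = accepting)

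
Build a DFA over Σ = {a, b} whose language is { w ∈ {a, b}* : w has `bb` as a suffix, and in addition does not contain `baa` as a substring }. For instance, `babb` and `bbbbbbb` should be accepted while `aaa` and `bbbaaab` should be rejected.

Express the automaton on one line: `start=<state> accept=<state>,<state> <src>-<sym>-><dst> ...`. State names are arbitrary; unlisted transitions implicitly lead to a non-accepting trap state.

Build one automaton per condition and run them in lockstep. The first has 3 states tracking how much of the suffix `bb` has currently been matched; the second has 4 states tracking partial matches of the forbidden pattern `baa`. A product state is a pair (one from each), accepting exactly when both do. Equivalent product states are then merged.
With 5 states:
        a   b  
>  s0   s0  s1 
   s1   s2  s3 
   s2   s4  s1 
 * s3   s2  s3 
   s4   s4  s4 
(> = start, * = accepting)

start=s0 accept=s3 s0-a->s0 s0-b->s1 s1-a->s2 s1-b->s3 s2-a->s4 s2-b->s1 s3-a->s2 s3-b->s3 s4-a->s4 s4-b->s4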